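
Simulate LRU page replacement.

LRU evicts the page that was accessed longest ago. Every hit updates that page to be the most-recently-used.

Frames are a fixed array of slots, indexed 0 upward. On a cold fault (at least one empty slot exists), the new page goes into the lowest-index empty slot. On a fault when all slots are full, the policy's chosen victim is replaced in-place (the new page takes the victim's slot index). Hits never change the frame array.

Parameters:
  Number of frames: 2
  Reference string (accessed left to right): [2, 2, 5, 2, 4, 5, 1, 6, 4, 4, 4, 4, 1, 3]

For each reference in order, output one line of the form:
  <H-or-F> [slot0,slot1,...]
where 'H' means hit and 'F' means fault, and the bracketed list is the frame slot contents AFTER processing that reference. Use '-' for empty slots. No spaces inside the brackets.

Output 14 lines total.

F [2,-]
H [2,-]
F [2,5]
H [2,5]
F [2,4]
F [5,4]
F [5,1]
F [6,1]
F [6,4]
H [6,4]
H [6,4]
H [6,4]
F [1,4]
F [1,3]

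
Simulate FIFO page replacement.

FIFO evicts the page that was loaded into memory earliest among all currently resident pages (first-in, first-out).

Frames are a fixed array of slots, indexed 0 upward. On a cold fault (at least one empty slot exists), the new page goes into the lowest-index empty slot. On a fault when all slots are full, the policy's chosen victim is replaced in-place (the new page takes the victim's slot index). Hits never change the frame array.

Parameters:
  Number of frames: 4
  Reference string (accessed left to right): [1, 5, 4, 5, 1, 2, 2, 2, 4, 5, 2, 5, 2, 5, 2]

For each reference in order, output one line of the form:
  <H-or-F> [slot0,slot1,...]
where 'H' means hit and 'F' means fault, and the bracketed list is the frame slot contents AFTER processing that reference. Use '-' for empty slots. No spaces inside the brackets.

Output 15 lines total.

F [1,-,-,-]
F [1,5,-,-]
F [1,5,4,-]
H [1,5,4,-]
H [1,5,4,-]
F [1,5,4,2]
H [1,5,4,2]
H [1,5,4,2]
H [1,5,4,2]
H [1,5,4,2]
H [1,5,4,2]
H [1,5,4,2]
H [1,5,4,2]
H [1,5,4,2]
H [1,5,4,2]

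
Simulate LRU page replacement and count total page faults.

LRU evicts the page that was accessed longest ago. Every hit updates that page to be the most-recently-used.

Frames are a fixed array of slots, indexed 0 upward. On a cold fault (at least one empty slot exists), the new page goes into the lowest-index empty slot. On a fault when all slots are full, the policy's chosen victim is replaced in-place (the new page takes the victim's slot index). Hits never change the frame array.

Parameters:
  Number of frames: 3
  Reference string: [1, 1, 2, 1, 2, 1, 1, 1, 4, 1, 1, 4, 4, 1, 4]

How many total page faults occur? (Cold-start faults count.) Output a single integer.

Step 0: ref 1 → FAULT, frames=[1,-,-]
Step 1: ref 1 → HIT, frames=[1,-,-]
Step 2: ref 2 → FAULT, frames=[1,2,-]
Step 3: ref 1 → HIT, frames=[1,2,-]
Step 4: ref 2 → HIT, frames=[1,2,-]
Step 5: ref 1 → HIT, frames=[1,2,-]
Step 6: ref 1 → HIT, frames=[1,2,-]
Step 7: ref 1 → HIT, frames=[1,2,-]
Step 8: ref 4 → FAULT, frames=[1,2,4]
Step 9: ref 1 → HIT, frames=[1,2,4]
Step 10: ref 1 → HIT, frames=[1,2,4]
Step 11: ref 4 → HIT, frames=[1,2,4]
Step 12: ref 4 → HIT, frames=[1,2,4]
Step 13: ref 1 → HIT, frames=[1,2,4]
Step 14: ref 4 → HIT, frames=[1,2,4]
Total faults: 3

Answer: 3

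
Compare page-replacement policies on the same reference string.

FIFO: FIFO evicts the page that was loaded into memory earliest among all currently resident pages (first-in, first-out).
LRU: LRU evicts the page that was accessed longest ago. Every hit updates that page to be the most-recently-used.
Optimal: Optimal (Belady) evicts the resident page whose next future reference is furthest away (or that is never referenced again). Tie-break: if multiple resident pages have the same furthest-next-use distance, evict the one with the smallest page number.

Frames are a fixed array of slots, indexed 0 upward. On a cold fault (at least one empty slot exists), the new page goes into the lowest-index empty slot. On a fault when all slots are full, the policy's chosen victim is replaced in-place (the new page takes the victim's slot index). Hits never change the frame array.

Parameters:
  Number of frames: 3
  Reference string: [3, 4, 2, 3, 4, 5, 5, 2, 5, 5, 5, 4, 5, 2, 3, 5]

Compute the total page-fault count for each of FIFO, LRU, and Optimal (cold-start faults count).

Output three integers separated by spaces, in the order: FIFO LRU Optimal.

--- FIFO ---
  step 0: ref 3 -> FAULT, frames=[3,-,-] (faults so far: 1)
  step 1: ref 4 -> FAULT, frames=[3,4,-] (faults so far: 2)
  step 2: ref 2 -> FAULT, frames=[3,4,2] (faults so far: 3)
  step 3: ref 3 -> HIT, frames=[3,4,2] (faults so far: 3)
  step 4: ref 4 -> HIT, frames=[3,4,2] (faults so far: 3)
  step 5: ref 5 -> FAULT, evict 3, frames=[5,4,2] (faults so far: 4)
  step 6: ref 5 -> HIT, frames=[5,4,2] (faults so far: 4)
  step 7: ref 2 -> HIT, frames=[5,4,2] (faults so far: 4)
  step 8: ref 5 -> HIT, frames=[5,4,2] (faults so far: 4)
  step 9: ref 5 -> HIT, frames=[5,4,2] (faults so far: 4)
  step 10: ref 5 -> HIT, frames=[5,4,2] (faults so far: 4)
  step 11: ref 4 -> HIT, frames=[5,4,2] (faults so far: 4)
  step 12: ref 5 -> HIT, frames=[5,4,2] (faults so far: 4)
  step 13: ref 2 -> HIT, frames=[5,4,2] (faults so far: 4)
  step 14: ref 3 -> FAULT, evict 4, frames=[5,3,2] (faults so far: 5)
  step 15: ref 5 -> HIT, frames=[5,3,2] (faults so far: 5)
  FIFO total faults: 5
--- LRU ---
  step 0: ref 3 -> FAULT, frames=[3,-,-] (faults so far: 1)
  step 1: ref 4 -> FAULT, frames=[3,4,-] (faults so far: 2)
  step 2: ref 2 -> FAULT, frames=[3,4,2] (faults so far: 3)
  step 3: ref 3 -> HIT, frames=[3,4,2] (faults so far: 3)
  step 4: ref 4 -> HIT, frames=[3,4,2] (faults so far: 3)
  step 5: ref 5 -> FAULT, evict 2, frames=[3,4,5] (faults so far: 4)
  step 6: ref 5 -> HIT, frames=[3,4,5] (faults so far: 4)
  step 7: ref 2 -> FAULT, evict 3, frames=[2,4,5] (faults so far: 5)
  step 8: ref 5 -> HIT, frames=[2,4,5] (faults so far: 5)
  step 9: ref 5 -> HIT, frames=[2,4,5] (faults so far: 5)
  step 10: ref 5 -> HIT, frames=[2,4,5] (faults so far: 5)
  step 11: ref 4 -> HIT, frames=[2,4,5] (faults so far: 5)
  step 12: ref 5 -> HIT, frames=[2,4,5] (faults so far: 5)
  step 13: ref 2 -> HIT, frames=[2,4,5] (faults so far: 5)
  step 14: ref 3 -> FAULT, evict 4, frames=[2,3,5] (faults so far: 6)
  step 15: ref 5 -> HIT, frames=[2,3,5] (faults so far: 6)
  LRU total faults: 6
--- Optimal ---
  step 0: ref 3 -> FAULT, frames=[3,-,-] (faults so far: 1)
  step 1: ref 4 -> FAULT, frames=[3,4,-] (faults so far: 2)
  step 2: ref 2 -> FAULT, frames=[3,4,2] (faults so far: 3)
  step 3: ref 3 -> HIT, frames=[3,4,2] (faults so far: 3)
  step 4: ref 4 -> HIT, frames=[3,4,2] (faults so far: 3)
  step 5: ref 5 -> FAULT, evict 3, frames=[5,4,2] (faults so far: 4)
  step 6: ref 5 -> HIT, frames=[5,4,2] (faults so far: 4)
  step 7: ref 2 -> HIT, frames=[5,4,2] (faults so far: 4)
  step 8: ref 5 -> HIT, frames=[5,4,2] (faults so far: 4)
  step 9: ref 5 -> HIT, frames=[5,4,2] (faults so far: 4)
  step 10: ref 5 -> HIT, frames=[5,4,2] (faults so far: 4)
  step 11: ref 4 -> HIT, frames=[5,4,2] (faults so far: 4)
  step 12: ref 5 -> HIT, frames=[5,4,2] (faults so far: 4)
  step 13: ref 2 -> HIT, frames=[5,4,2] (faults so far: 4)
  step 14: ref 3 -> FAULT, evict 2, frames=[5,4,3] (faults so far: 5)
  step 15: ref 5 -> HIT, frames=[5,4,3] (faults so far: 5)
  Optimal total faults: 5

Answer: 5 6 5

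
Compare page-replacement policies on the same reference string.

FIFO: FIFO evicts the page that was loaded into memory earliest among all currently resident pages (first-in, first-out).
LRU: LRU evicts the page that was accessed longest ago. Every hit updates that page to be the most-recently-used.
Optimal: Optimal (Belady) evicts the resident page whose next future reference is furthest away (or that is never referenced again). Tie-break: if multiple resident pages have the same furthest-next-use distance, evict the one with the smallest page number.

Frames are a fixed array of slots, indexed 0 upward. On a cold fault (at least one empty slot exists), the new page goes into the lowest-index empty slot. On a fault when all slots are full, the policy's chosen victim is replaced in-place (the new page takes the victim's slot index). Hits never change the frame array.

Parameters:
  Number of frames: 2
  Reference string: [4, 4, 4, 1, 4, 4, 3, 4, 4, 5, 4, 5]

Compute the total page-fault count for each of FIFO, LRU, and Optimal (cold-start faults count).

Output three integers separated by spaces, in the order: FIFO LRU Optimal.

--- FIFO ---
  step 0: ref 4 -> FAULT, frames=[4,-] (faults so far: 1)
  step 1: ref 4 -> HIT, frames=[4,-] (faults so far: 1)
  step 2: ref 4 -> HIT, frames=[4,-] (faults so far: 1)
  step 3: ref 1 -> FAULT, frames=[4,1] (faults so far: 2)
  step 4: ref 4 -> HIT, frames=[4,1] (faults so far: 2)
  step 5: ref 4 -> HIT, frames=[4,1] (faults so far: 2)
  step 6: ref 3 -> FAULT, evict 4, frames=[3,1] (faults so far: 3)
  step 7: ref 4 -> FAULT, evict 1, frames=[3,4] (faults so far: 4)
  step 8: ref 4 -> HIT, frames=[3,4] (faults so far: 4)
  step 9: ref 5 -> FAULT, evict 3, frames=[5,4] (faults so far: 5)
  step 10: ref 4 -> HIT, frames=[5,4] (faults so far: 5)
  step 11: ref 5 -> HIT, frames=[5,4] (faults so far: 5)
  FIFO total faults: 5
--- LRU ---
  step 0: ref 4 -> FAULT, frames=[4,-] (faults so far: 1)
  step 1: ref 4 -> HIT, frames=[4,-] (faults so far: 1)
  step 2: ref 4 -> HIT, frames=[4,-] (faults so far: 1)
  step 3: ref 1 -> FAULT, frames=[4,1] (faults so far: 2)
  step 4: ref 4 -> HIT, frames=[4,1] (faults so far: 2)
  step 5: ref 4 -> HIT, frames=[4,1] (faults so far: 2)
  step 6: ref 3 -> FAULT, evict 1, frames=[4,3] (faults so far: 3)
  step 7: ref 4 -> HIT, frames=[4,3] (faults so far: 3)
  step 8: ref 4 -> HIT, frames=[4,3] (faults so far: 3)
  step 9: ref 5 -> FAULT, evict 3, frames=[4,5] (faults so far: 4)
  step 10: ref 4 -> HIT, frames=[4,5] (faults so far: 4)
  step 11: ref 5 -> HIT, frames=[4,5] (faults so far: 4)
  LRU total faults: 4
--- Optimal ---
  step 0: ref 4 -> FAULT, frames=[4,-] (faults so far: 1)
  step 1: ref 4 -> HIT, frames=[4,-] (faults so far: 1)
  step 2: ref 4 -> HIT, frames=[4,-] (faults so far: 1)
  step 3: ref 1 -> FAULT, frames=[4,1] (faults so far: 2)
  step 4: ref 4 -> HIT, frames=[4,1] (faults so far: 2)
  step 5: ref 4 -> HIT, frames=[4,1] (faults so far: 2)
  step 6: ref 3 -> FAULT, evict 1, frames=[4,3] (faults so far: 3)
  step 7: ref 4 -> HIT, frames=[4,3] (faults so far: 3)
  step 8: ref 4 -> HIT, frames=[4,3] (faults so far: 3)
  step 9: ref 5 -> FAULT, evict 3, frames=[4,5] (faults so far: 4)
  step 10: ref 4 -> HIT, frames=[4,5] (faults so far: 4)
  step 11: ref 5 -> HIT, frames=[4,5] (faults so far: 4)
  Optimal total faults: 4

Answer: 5 4 4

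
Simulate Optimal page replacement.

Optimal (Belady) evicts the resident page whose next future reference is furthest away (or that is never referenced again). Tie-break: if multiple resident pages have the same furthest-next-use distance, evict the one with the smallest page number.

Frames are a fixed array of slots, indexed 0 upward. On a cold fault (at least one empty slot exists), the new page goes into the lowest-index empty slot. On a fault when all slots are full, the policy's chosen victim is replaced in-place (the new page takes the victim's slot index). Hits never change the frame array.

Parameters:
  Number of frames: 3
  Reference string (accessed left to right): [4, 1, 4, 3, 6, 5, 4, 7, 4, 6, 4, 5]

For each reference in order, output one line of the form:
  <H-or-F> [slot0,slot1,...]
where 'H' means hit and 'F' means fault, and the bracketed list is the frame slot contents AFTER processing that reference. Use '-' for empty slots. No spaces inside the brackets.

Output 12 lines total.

F [4,-,-]
F [4,1,-]
H [4,1,-]
F [4,1,3]
F [4,6,3]
F [4,6,5]
H [4,6,5]
F [4,6,7]
H [4,6,7]
H [4,6,7]
H [4,6,7]
F [5,6,7]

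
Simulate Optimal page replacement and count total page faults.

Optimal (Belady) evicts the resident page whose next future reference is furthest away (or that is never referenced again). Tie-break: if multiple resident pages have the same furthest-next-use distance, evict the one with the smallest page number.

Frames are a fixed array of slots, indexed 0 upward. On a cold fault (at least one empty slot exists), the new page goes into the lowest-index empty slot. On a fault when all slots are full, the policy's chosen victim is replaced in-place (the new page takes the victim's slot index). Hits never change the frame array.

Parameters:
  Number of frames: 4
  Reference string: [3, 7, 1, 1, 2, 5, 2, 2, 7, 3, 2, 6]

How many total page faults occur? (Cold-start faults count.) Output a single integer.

Answer: 6

Derivation:
Step 0: ref 3 → FAULT, frames=[3,-,-,-]
Step 1: ref 7 → FAULT, frames=[3,7,-,-]
Step 2: ref 1 → FAULT, frames=[3,7,1,-]
Step 3: ref 1 → HIT, frames=[3,7,1,-]
Step 4: ref 2 → FAULT, frames=[3,7,1,2]
Step 5: ref 5 → FAULT (evict 1), frames=[3,7,5,2]
Step 6: ref 2 → HIT, frames=[3,7,5,2]
Step 7: ref 2 → HIT, frames=[3,7,5,2]
Step 8: ref 7 → HIT, frames=[3,7,5,2]
Step 9: ref 3 → HIT, frames=[3,7,5,2]
Step 10: ref 2 → HIT, frames=[3,7,5,2]
Step 11: ref 6 → FAULT (evict 2), frames=[3,7,5,6]
Total faults: 6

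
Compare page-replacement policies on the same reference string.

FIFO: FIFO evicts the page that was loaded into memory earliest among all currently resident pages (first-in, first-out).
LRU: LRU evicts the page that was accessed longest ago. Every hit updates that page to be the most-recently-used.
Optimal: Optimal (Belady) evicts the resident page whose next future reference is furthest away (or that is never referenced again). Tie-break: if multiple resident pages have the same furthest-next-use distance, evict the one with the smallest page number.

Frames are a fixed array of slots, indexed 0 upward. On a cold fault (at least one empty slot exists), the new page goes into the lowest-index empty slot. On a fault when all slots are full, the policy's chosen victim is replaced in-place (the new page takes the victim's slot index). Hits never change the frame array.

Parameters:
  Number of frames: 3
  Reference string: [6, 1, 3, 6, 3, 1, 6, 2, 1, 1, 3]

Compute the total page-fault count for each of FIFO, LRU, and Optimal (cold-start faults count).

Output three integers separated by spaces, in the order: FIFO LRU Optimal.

Answer: 4 5 4

Derivation:
--- FIFO ---
  step 0: ref 6 -> FAULT, frames=[6,-,-] (faults so far: 1)
  step 1: ref 1 -> FAULT, frames=[6,1,-] (faults so far: 2)
  step 2: ref 3 -> FAULT, frames=[6,1,3] (faults so far: 3)
  step 3: ref 6 -> HIT, frames=[6,1,3] (faults so far: 3)
  step 4: ref 3 -> HIT, frames=[6,1,3] (faults so far: 3)
  step 5: ref 1 -> HIT, frames=[6,1,3] (faults so far: 3)
  step 6: ref 6 -> HIT, frames=[6,1,3] (faults so far: 3)
  step 7: ref 2 -> FAULT, evict 6, frames=[2,1,3] (faults so far: 4)
  step 8: ref 1 -> HIT, frames=[2,1,3] (faults so far: 4)
  step 9: ref 1 -> HIT, frames=[2,1,3] (faults so far: 4)
  step 10: ref 3 -> HIT, frames=[2,1,3] (faults so far: 4)
  FIFO total faults: 4
--- LRU ---
  step 0: ref 6 -> FAULT, frames=[6,-,-] (faults so far: 1)
  step 1: ref 1 -> FAULT, frames=[6,1,-] (faults so far: 2)
  step 2: ref 3 -> FAULT, frames=[6,1,3] (faults so far: 3)
  step 3: ref 6 -> HIT, frames=[6,1,3] (faults so far: 3)
  step 4: ref 3 -> HIT, frames=[6,1,3] (faults so far: 3)
  step 5: ref 1 -> HIT, frames=[6,1,3] (faults so far: 3)
  step 6: ref 6 -> HIT, frames=[6,1,3] (faults so far: 3)
  step 7: ref 2 -> FAULT, evict 3, frames=[6,1,2] (faults so far: 4)
  step 8: ref 1 -> HIT, frames=[6,1,2] (faults so far: 4)
  step 9: ref 1 -> HIT, frames=[6,1,2] (faults so far: 4)
  step 10: ref 3 -> FAULT, evict 6, frames=[3,1,2] (faults so far: 5)
  LRU total faults: 5
--- Optimal ---
  step 0: ref 6 -> FAULT, frames=[6,-,-] (faults so far: 1)
  step 1: ref 1 -> FAULT, frames=[6,1,-] (faults so far: 2)
  step 2: ref 3 -> FAULT, frames=[6,1,3] (faults so far: 3)
  step 3: ref 6 -> HIT, frames=[6,1,3] (faults so far: 3)
  step 4: ref 3 -> HIT, frames=[6,1,3] (faults so far: 3)
  step 5: ref 1 -> HIT, frames=[6,1,3] (faults so far: 3)
  step 6: ref 6 -> HIT, frames=[6,1,3] (faults so far: 3)
  step 7: ref 2 -> FAULT, evict 6, frames=[2,1,3] (faults so far: 4)
  step 8: ref 1 -> HIT, frames=[2,1,3] (faults so far: 4)
  step 9: ref 1 -> HIT, frames=[2,1,3] (faults so far: 4)
  step 10: ref 3 -> HIT, frames=[2,1,3] (faults so far: 4)
  Optimal total faults: 4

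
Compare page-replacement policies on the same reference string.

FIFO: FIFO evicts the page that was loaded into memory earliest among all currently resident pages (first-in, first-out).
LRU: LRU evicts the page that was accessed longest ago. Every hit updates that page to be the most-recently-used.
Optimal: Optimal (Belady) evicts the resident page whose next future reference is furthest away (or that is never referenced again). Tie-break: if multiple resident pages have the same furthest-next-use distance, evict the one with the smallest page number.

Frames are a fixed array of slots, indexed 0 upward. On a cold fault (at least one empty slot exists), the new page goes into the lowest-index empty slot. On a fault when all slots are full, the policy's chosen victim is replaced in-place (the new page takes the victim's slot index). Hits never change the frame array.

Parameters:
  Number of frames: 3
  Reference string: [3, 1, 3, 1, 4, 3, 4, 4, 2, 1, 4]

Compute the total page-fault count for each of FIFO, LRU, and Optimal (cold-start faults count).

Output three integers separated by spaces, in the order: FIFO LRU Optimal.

--- FIFO ---
  step 0: ref 3 -> FAULT, frames=[3,-,-] (faults so far: 1)
  step 1: ref 1 -> FAULT, frames=[3,1,-] (faults so far: 2)
  step 2: ref 3 -> HIT, frames=[3,1,-] (faults so far: 2)
  step 3: ref 1 -> HIT, frames=[3,1,-] (faults so far: 2)
  step 4: ref 4 -> FAULT, frames=[3,1,4] (faults so far: 3)
  step 5: ref 3 -> HIT, frames=[3,1,4] (faults so far: 3)
  step 6: ref 4 -> HIT, frames=[3,1,4] (faults so far: 3)
  step 7: ref 4 -> HIT, frames=[3,1,4] (faults so far: 3)
  step 8: ref 2 -> FAULT, evict 3, frames=[2,1,4] (faults so far: 4)
  step 9: ref 1 -> HIT, frames=[2,1,4] (faults so far: 4)
  step 10: ref 4 -> HIT, frames=[2,1,4] (faults so far: 4)
  FIFO total faults: 4
--- LRU ---
  step 0: ref 3 -> FAULT, frames=[3,-,-] (faults so far: 1)
  step 1: ref 1 -> FAULT, frames=[3,1,-] (faults so far: 2)
  step 2: ref 3 -> HIT, frames=[3,1,-] (faults so far: 2)
  step 3: ref 1 -> HIT, frames=[3,1,-] (faults so far: 2)
  step 4: ref 4 -> FAULT, frames=[3,1,4] (faults so far: 3)
  step 5: ref 3 -> HIT, frames=[3,1,4] (faults so far: 3)
  step 6: ref 4 -> HIT, frames=[3,1,4] (faults so far: 3)
  step 7: ref 4 -> HIT, frames=[3,1,4] (faults so far: 3)
  step 8: ref 2 -> FAULT, evict 1, frames=[3,2,4] (faults so far: 4)
  step 9: ref 1 -> FAULT, evict 3, frames=[1,2,4] (faults so far: 5)
  step 10: ref 4 -> HIT, frames=[1,2,4] (faults so far: 5)
  LRU total faults: 5
--- Optimal ---
  step 0: ref 3 -> FAULT, frames=[3,-,-] (faults so far: 1)
  step 1: ref 1 -> FAULT, frames=[3,1,-] (faults so far: 2)
  step 2: ref 3 -> HIT, frames=[3,1,-] (faults so far: 2)
  step 3: ref 1 -> HIT, frames=[3,1,-] (faults so far: 2)
  step 4: ref 4 -> FAULT, frames=[3,1,4] (faults so far: 3)
  step 5: ref 3 -> HIT, frames=[3,1,4] (faults so far: 3)
  step 6: ref 4 -> HIT, frames=[3,1,4] (faults so far: 3)
  step 7: ref 4 -> HIT, frames=[3,1,4] (faults so far: 3)
  step 8: ref 2 -> FAULT, evict 3, frames=[2,1,4] (faults so far: 4)
  step 9: ref 1 -> HIT, frames=[2,1,4] (faults so far: 4)
  step 10: ref 4 -> HIT, frames=[2,1,4] (faults so far: 4)
  Optimal total faults: 4

Answer: 4 5 4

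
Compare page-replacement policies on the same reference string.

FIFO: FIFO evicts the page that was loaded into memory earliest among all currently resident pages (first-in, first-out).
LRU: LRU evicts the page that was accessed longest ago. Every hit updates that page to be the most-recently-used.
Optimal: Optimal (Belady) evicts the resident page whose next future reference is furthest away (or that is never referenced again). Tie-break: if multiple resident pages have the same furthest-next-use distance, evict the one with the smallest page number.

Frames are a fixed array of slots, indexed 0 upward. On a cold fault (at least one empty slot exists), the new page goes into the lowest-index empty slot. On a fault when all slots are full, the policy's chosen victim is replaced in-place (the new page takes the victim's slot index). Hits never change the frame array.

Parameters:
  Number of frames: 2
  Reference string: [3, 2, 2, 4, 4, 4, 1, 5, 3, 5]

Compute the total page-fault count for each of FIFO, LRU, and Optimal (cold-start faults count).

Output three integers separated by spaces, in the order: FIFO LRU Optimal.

--- FIFO ---
  step 0: ref 3 -> FAULT, frames=[3,-] (faults so far: 1)
  step 1: ref 2 -> FAULT, frames=[3,2] (faults so far: 2)
  step 2: ref 2 -> HIT, frames=[3,2] (faults so far: 2)
  step 3: ref 4 -> FAULT, evict 3, frames=[4,2] (faults so far: 3)
  step 4: ref 4 -> HIT, frames=[4,2] (faults so far: 3)
  step 5: ref 4 -> HIT, frames=[4,2] (faults so far: 3)
  step 6: ref 1 -> FAULT, evict 2, frames=[4,1] (faults so far: 4)
  step 7: ref 5 -> FAULT, evict 4, frames=[5,1] (faults so far: 5)
  step 8: ref 3 -> FAULT, evict 1, frames=[5,3] (faults so far: 6)
  step 9: ref 5 -> HIT, frames=[5,3] (faults so far: 6)
  FIFO total faults: 6
--- LRU ---
  step 0: ref 3 -> FAULT, frames=[3,-] (faults so far: 1)
  step 1: ref 2 -> FAULT, frames=[3,2] (faults so far: 2)
  step 2: ref 2 -> HIT, frames=[3,2] (faults so far: 2)
  step 3: ref 4 -> FAULT, evict 3, frames=[4,2] (faults so far: 3)
  step 4: ref 4 -> HIT, frames=[4,2] (faults so far: 3)
  step 5: ref 4 -> HIT, frames=[4,2] (faults so far: 3)
  step 6: ref 1 -> FAULT, evict 2, frames=[4,1] (faults so far: 4)
  step 7: ref 5 -> FAULT, evict 4, frames=[5,1] (faults so far: 5)
  step 8: ref 3 -> FAULT, evict 1, frames=[5,3] (faults so far: 6)
  step 9: ref 5 -> HIT, frames=[5,3] (faults so far: 6)
  LRU total faults: 6
--- Optimal ---
  step 0: ref 3 -> FAULT, frames=[3,-] (faults so far: 1)
  step 1: ref 2 -> FAULT, frames=[3,2] (faults so far: 2)
  step 2: ref 2 -> HIT, frames=[3,2] (faults so far: 2)
  step 3: ref 4 -> FAULT, evict 2, frames=[3,4] (faults so far: 3)
  step 4: ref 4 -> HIT, frames=[3,4] (faults so far: 3)
  step 5: ref 4 -> HIT, frames=[3,4] (faults so far: 3)
  step 6: ref 1 -> FAULT, evict 4, frames=[3,1] (faults so far: 4)
  step 7: ref 5 -> FAULT, evict 1, frames=[3,5] (faults so far: 5)
  step 8: ref 3 -> HIT, frames=[3,5] (faults so far: 5)
  step 9: ref 5 -> HIT, frames=[3,5] (faults so far: 5)
  Optimal total faults: 5

Answer: 6 6 5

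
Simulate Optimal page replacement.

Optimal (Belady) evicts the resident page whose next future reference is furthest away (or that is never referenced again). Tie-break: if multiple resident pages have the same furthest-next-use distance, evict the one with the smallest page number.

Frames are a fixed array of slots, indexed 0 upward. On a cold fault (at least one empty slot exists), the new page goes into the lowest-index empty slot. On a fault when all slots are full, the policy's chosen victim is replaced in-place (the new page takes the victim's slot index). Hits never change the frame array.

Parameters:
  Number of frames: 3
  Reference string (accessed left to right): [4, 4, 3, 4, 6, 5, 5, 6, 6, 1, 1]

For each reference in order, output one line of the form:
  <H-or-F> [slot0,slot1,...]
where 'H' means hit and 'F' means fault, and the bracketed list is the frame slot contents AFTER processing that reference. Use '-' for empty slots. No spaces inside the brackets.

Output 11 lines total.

F [4,-,-]
H [4,-,-]
F [4,3,-]
H [4,3,-]
F [4,3,6]
F [4,5,6]
H [4,5,6]
H [4,5,6]
H [4,5,6]
F [1,5,6]
H [1,5,6]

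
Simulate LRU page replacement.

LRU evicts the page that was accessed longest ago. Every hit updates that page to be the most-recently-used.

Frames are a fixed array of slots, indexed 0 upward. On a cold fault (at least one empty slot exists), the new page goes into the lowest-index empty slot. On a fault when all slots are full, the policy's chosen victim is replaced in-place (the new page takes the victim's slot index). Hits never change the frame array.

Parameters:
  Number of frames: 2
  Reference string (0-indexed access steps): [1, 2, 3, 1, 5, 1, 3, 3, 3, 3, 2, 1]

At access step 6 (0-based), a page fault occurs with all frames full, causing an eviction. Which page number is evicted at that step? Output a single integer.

Answer: 5

Derivation:
Step 0: ref 1 -> FAULT, frames=[1,-]
Step 1: ref 2 -> FAULT, frames=[1,2]
Step 2: ref 3 -> FAULT, evict 1, frames=[3,2]
Step 3: ref 1 -> FAULT, evict 2, frames=[3,1]
Step 4: ref 5 -> FAULT, evict 3, frames=[5,1]
Step 5: ref 1 -> HIT, frames=[5,1]
Step 6: ref 3 -> FAULT, evict 5, frames=[3,1]
At step 6: evicted page 5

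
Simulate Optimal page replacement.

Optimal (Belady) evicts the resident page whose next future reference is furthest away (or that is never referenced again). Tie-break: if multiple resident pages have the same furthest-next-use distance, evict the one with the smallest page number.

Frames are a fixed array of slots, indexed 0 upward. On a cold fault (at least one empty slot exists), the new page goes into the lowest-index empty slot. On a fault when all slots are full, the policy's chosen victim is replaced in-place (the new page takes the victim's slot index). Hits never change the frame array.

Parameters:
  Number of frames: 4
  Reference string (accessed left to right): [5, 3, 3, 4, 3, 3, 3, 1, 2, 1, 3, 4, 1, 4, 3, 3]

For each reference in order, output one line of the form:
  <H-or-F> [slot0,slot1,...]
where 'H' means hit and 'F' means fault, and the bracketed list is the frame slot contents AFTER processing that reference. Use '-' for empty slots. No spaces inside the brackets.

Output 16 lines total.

F [5,-,-,-]
F [5,3,-,-]
H [5,3,-,-]
F [5,3,4,-]
H [5,3,4,-]
H [5,3,4,-]
H [5,3,4,-]
F [5,3,4,1]
F [2,3,4,1]
H [2,3,4,1]
H [2,3,4,1]
H [2,3,4,1]
H [2,3,4,1]
H [2,3,4,1]
H [2,3,4,1]
H [2,3,4,1]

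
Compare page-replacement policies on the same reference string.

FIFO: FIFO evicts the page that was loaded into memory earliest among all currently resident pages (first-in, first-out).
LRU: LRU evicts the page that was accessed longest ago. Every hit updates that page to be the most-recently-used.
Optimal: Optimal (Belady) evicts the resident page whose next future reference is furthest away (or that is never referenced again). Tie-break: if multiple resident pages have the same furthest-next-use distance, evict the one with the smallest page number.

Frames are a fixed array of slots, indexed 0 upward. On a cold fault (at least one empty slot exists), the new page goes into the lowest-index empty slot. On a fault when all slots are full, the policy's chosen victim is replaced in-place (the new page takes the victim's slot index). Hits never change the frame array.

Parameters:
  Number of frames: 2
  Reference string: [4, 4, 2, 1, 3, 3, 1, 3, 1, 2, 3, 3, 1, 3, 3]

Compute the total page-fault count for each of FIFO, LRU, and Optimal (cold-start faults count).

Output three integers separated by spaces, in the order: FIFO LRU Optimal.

--- FIFO ---
  step 0: ref 4 -> FAULT, frames=[4,-] (faults so far: 1)
  step 1: ref 4 -> HIT, frames=[4,-] (faults so far: 1)
  step 2: ref 2 -> FAULT, frames=[4,2] (faults so far: 2)
  step 3: ref 1 -> FAULT, evict 4, frames=[1,2] (faults so far: 3)
  step 4: ref 3 -> FAULT, evict 2, frames=[1,3] (faults so far: 4)
  step 5: ref 3 -> HIT, frames=[1,3] (faults so far: 4)
  step 6: ref 1 -> HIT, frames=[1,3] (faults so far: 4)
  step 7: ref 3 -> HIT, frames=[1,3] (faults so far: 4)
  step 8: ref 1 -> HIT, frames=[1,3] (faults so far: 4)
  step 9: ref 2 -> FAULT, evict 1, frames=[2,3] (faults so far: 5)
  step 10: ref 3 -> HIT, frames=[2,3] (faults so far: 5)
  step 11: ref 3 -> HIT, frames=[2,3] (faults so far: 5)
  step 12: ref 1 -> FAULT, evict 3, frames=[2,1] (faults so far: 6)
  step 13: ref 3 -> FAULT, evict 2, frames=[3,1] (faults so far: 7)
  step 14: ref 3 -> HIT, frames=[3,1] (faults so far: 7)
  FIFO total faults: 7
--- LRU ---
  step 0: ref 4 -> FAULT, frames=[4,-] (faults so far: 1)
  step 1: ref 4 -> HIT, frames=[4,-] (faults so far: 1)
  step 2: ref 2 -> FAULT, frames=[4,2] (faults so far: 2)
  step 3: ref 1 -> FAULT, evict 4, frames=[1,2] (faults so far: 3)
  step 4: ref 3 -> FAULT, evict 2, frames=[1,3] (faults so far: 4)
  step 5: ref 3 -> HIT, frames=[1,3] (faults so far: 4)
  step 6: ref 1 -> HIT, frames=[1,3] (faults so far: 4)
  step 7: ref 3 -> HIT, frames=[1,3] (faults so far: 4)
  step 8: ref 1 -> HIT, frames=[1,3] (faults so far: 4)
  step 9: ref 2 -> FAULT, evict 3, frames=[1,2] (faults so far: 5)
  step 10: ref 3 -> FAULT, evict 1, frames=[3,2] (faults so far: 6)
  step 11: ref 3 -> HIT, frames=[3,2] (faults so far: 6)
  step 12: ref 1 -> FAULT, evict 2, frames=[3,1] (faults so far: 7)
  step 13: ref 3 -> HIT, frames=[3,1] (faults so far: 7)
  step 14: ref 3 -> HIT, frames=[3,1] (faults so far: 7)
  LRU total faults: 7
--- Optimal ---
  step 0: ref 4 -> FAULT, frames=[4,-] (faults so far: 1)
  step 1: ref 4 -> HIT, frames=[4,-] (faults so far: 1)
  step 2: ref 2 -> FAULT, frames=[4,2] (faults so far: 2)
  step 3: ref 1 -> FAULT, evict 4, frames=[1,2] (faults so far: 3)
  step 4: ref 3 -> FAULT, evict 2, frames=[1,3] (faults so far: 4)
  step 5: ref 3 -> HIT, frames=[1,3] (faults so far: 4)
  step 6: ref 1 -> HIT, frames=[1,3] (faults so far: 4)
  step 7: ref 3 -> HIT, frames=[1,3] (faults so far: 4)
  step 8: ref 1 -> HIT, frames=[1,3] (faults so far: 4)
  step 9: ref 2 -> FAULT, evict 1, frames=[2,3] (faults so far: 5)
  step 10: ref 3 -> HIT, frames=[2,3] (faults so far: 5)
  step 11: ref 3 -> HIT, frames=[2,3] (faults so far: 5)
  step 12: ref 1 -> FAULT, evict 2, frames=[1,3] (faults so far: 6)
  step 13: ref 3 -> HIT, frames=[1,3] (faults so far: 6)
  step 14: ref 3 -> HIT, frames=[1,3] (faults so far: 6)
  Optimal total faults: 6

Answer: 7 7 6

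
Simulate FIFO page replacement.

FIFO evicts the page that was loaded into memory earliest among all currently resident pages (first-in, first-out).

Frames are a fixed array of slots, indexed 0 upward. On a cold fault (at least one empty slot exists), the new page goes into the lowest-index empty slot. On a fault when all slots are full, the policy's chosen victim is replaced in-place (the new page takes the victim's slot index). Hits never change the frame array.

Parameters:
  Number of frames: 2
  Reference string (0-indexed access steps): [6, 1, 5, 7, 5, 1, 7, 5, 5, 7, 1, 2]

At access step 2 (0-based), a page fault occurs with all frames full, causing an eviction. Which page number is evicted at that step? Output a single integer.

Answer: 6

Derivation:
Step 0: ref 6 -> FAULT, frames=[6,-]
Step 1: ref 1 -> FAULT, frames=[6,1]
Step 2: ref 5 -> FAULT, evict 6, frames=[5,1]
At step 2: evicted page 6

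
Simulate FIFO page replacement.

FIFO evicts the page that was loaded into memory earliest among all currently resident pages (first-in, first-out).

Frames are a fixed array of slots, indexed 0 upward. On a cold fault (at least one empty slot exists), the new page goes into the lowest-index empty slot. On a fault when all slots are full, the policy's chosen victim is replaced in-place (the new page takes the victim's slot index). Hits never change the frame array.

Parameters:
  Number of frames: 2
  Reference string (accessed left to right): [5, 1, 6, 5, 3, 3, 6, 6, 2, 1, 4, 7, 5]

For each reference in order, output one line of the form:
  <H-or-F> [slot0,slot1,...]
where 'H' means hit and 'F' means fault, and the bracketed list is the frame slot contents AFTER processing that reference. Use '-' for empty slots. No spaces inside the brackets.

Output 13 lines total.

F [5,-]
F [5,1]
F [6,1]
F [6,5]
F [3,5]
H [3,5]
F [3,6]
H [3,6]
F [2,6]
F [2,1]
F [4,1]
F [4,7]
F [5,7]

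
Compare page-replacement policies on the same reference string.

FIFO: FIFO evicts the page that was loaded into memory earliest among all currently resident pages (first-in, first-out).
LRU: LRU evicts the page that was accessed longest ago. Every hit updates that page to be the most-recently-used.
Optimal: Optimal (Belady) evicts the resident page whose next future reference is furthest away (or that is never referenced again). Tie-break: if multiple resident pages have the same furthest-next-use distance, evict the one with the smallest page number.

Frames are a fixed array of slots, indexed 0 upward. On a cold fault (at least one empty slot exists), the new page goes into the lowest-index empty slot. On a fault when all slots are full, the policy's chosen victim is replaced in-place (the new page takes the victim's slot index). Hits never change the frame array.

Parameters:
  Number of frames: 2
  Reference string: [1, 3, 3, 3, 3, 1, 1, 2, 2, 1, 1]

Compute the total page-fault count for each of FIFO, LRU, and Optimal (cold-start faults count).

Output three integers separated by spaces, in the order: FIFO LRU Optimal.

--- FIFO ---
  step 0: ref 1 -> FAULT, frames=[1,-] (faults so far: 1)
  step 1: ref 3 -> FAULT, frames=[1,3] (faults so far: 2)
  step 2: ref 3 -> HIT, frames=[1,3] (faults so far: 2)
  step 3: ref 3 -> HIT, frames=[1,3] (faults so far: 2)
  step 4: ref 3 -> HIT, frames=[1,3] (faults so far: 2)
  step 5: ref 1 -> HIT, frames=[1,3] (faults so far: 2)
  step 6: ref 1 -> HIT, frames=[1,3] (faults so far: 2)
  step 7: ref 2 -> FAULT, evict 1, frames=[2,3] (faults so far: 3)
  step 8: ref 2 -> HIT, frames=[2,3] (faults so far: 3)
  step 9: ref 1 -> FAULT, evict 3, frames=[2,1] (faults so far: 4)
  step 10: ref 1 -> HIT, frames=[2,1] (faults so far: 4)
  FIFO total faults: 4
--- LRU ---
  step 0: ref 1 -> FAULT, frames=[1,-] (faults so far: 1)
  step 1: ref 3 -> FAULT, frames=[1,3] (faults so far: 2)
  step 2: ref 3 -> HIT, frames=[1,3] (faults so far: 2)
  step 3: ref 3 -> HIT, frames=[1,3] (faults so far: 2)
  step 4: ref 3 -> HIT, frames=[1,3] (faults so far: 2)
  step 5: ref 1 -> HIT, frames=[1,3] (faults so far: 2)
  step 6: ref 1 -> HIT, frames=[1,3] (faults so far: 2)
  step 7: ref 2 -> FAULT, evict 3, frames=[1,2] (faults so far: 3)
  step 8: ref 2 -> HIT, frames=[1,2] (faults so far: 3)
  step 9: ref 1 -> HIT, frames=[1,2] (faults so far: 3)
  step 10: ref 1 -> HIT, frames=[1,2] (faults so far: 3)
  LRU total faults: 3
--- Optimal ---
  step 0: ref 1 -> FAULT, frames=[1,-] (faults so far: 1)
  step 1: ref 3 -> FAULT, frames=[1,3] (faults so far: 2)
  step 2: ref 3 -> HIT, frames=[1,3] (faults so far: 2)
  step 3: ref 3 -> HIT, frames=[1,3] (faults so far: 2)
  step 4: ref 3 -> HIT, frames=[1,3] (faults so far: 2)
  step 5: ref 1 -> HIT, frames=[1,3] (faults so far: 2)
  step 6: ref 1 -> HIT, frames=[1,3] (faults so far: 2)
  step 7: ref 2 -> FAULT, evict 3, frames=[1,2] (faults so far: 3)
  step 8: ref 2 -> HIT, frames=[1,2] (faults so far: 3)
  step 9: ref 1 -> HIT, frames=[1,2] (faults so far: 3)
  step 10: ref 1 -> HIT, frames=[1,2] (faults so far: 3)
  Optimal total faults: 3

Answer: 4 3 3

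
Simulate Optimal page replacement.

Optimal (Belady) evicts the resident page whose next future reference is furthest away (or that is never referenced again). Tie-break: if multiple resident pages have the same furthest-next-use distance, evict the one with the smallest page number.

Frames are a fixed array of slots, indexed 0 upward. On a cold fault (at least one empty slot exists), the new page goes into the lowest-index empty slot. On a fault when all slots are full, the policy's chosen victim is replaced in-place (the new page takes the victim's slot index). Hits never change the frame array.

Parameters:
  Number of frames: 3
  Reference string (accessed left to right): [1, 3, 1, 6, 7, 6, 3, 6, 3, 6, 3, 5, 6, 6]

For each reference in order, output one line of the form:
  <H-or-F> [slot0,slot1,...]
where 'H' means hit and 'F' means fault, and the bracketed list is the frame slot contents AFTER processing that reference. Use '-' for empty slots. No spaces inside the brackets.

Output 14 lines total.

F [1,-,-]
F [1,3,-]
H [1,3,-]
F [1,3,6]
F [7,3,6]
H [7,3,6]
H [7,3,6]
H [7,3,6]
H [7,3,6]
H [7,3,6]
H [7,3,6]
F [7,5,6]
H [7,5,6]
H [7,5,6]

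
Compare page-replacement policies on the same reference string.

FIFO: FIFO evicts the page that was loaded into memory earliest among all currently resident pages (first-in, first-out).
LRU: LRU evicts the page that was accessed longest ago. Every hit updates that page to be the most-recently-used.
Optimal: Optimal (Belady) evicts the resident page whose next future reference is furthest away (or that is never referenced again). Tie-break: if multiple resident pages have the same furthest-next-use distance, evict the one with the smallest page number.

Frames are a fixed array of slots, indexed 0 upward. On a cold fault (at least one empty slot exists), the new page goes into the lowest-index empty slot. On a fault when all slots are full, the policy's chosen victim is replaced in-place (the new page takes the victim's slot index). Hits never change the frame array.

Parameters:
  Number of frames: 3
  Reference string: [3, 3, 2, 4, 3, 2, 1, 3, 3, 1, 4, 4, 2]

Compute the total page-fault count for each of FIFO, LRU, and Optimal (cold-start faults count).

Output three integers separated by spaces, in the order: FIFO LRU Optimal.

Answer: 6 6 5

Derivation:
--- FIFO ---
  step 0: ref 3 -> FAULT, frames=[3,-,-] (faults so far: 1)
  step 1: ref 3 -> HIT, frames=[3,-,-] (faults so far: 1)
  step 2: ref 2 -> FAULT, frames=[3,2,-] (faults so far: 2)
  step 3: ref 4 -> FAULT, frames=[3,2,4] (faults so far: 3)
  step 4: ref 3 -> HIT, frames=[3,2,4] (faults so far: 3)
  step 5: ref 2 -> HIT, frames=[3,2,4] (faults so far: 3)
  step 6: ref 1 -> FAULT, evict 3, frames=[1,2,4] (faults so far: 4)
  step 7: ref 3 -> FAULT, evict 2, frames=[1,3,4] (faults so far: 5)
  step 8: ref 3 -> HIT, frames=[1,3,4] (faults so far: 5)
  step 9: ref 1 -> HIT, frames=[1,3,4] (faults so far: 5)
  step 10: ref 4 -> HIT, frames=[1,3,4] (faults so far: 5)
  step 11: ref 4 -> HIT, frames=[1,3,4] (faults so far: 5)
  step 12: ref 2 -> FAULT, evict 4, frames=[1,3,2] (faults so far: 6)
  FIFO total faults: 6
--- LRU ---
  step 0: ref 3 -> FAULT, frames=[3,-,-] (faults so far: 1)
  step 1: ref 3 -> HIT, frames=[3,-,-] (faults so far: 1)
  step 2: ref 2 -> FAULT, frames=[3,2,-] (faults so far: 2)
  step 3: ref 4 -> FAULT, frames=[3,2,4] (faults so far: 3)
  step 4: ref 3 -> HIT, frames=[3,2,4] (faults so far: 3)
  step 5: ref 2 -> HIT, frames=[3,2,4] (faults so far: 3)
  step 6: ref 1 -> FAULT, evict 4, frames=[3,2,1] (faults so far: 4)
  step 7: ref 3 -> HIT, frames=[3,2,1] (faults so far: 4)
  step 8: ref 3 -> HIT, frames=[3,2,1] (faults so far: 4)
  step 9: ref 1 -> HIT, frames=[3,2,1] (faults so far: 4)
  step 10: ref 4 -> FAULT, evict 2, frames=[3,4,1] (faults so far: 5)
  step 11: ref 4 -> HIT, frames=[3,4,1] (faults so far: 5)
  step 12: ref 2 -> FAULT, evict 3, frames=[2,4,1] (faults so far: 6)
  LRU total faults: 6
--- Optimal ---
  step 0: ref 3 -> FAULT, frames=[3,-,-] (faults so far: 1)
  step 1: ref 3 -> HIT, frames=[3,-,-] (faults so far: 1)
  step 2: ref 2 -> FAULT, frames=[3,2,-] (faults so far: 2)
  step 3: ref 4 -> FAULT, frames=[3,2,4] (faults so far: 3)
  step 4: ref 3 -> HIT, frames=[3,2,4] (faults so far: 3)
  step 5: ref 2 -> HIT, frames=[3,2,4] (faults so far: 3)
  step 6: ref 1 -> FAULT, evict 2, frames=[3,1,4] (faults so far: 4)
  step 7: ref 3 -> HIT, frames=[3,1,4] (faults so far: 4)
  step 8: ref 3 -> HIT, frames=[3,1,4] (faults so far: 4)
  step 9: ref 1 -> HIT, frames=[3,1,4] (faults so far: 4)
  step 10: ref 4 -> HIT, frames=[3,1,4] (faults so far: 4)
  step 11: ref 4 -> HIT, frames=[3,1,4] (faults so far: 4)
  step 12: ref 2 -> FAULT, evict 1, frames=[3,2,4] (faults so far: 5)
  Optimal total faults: 5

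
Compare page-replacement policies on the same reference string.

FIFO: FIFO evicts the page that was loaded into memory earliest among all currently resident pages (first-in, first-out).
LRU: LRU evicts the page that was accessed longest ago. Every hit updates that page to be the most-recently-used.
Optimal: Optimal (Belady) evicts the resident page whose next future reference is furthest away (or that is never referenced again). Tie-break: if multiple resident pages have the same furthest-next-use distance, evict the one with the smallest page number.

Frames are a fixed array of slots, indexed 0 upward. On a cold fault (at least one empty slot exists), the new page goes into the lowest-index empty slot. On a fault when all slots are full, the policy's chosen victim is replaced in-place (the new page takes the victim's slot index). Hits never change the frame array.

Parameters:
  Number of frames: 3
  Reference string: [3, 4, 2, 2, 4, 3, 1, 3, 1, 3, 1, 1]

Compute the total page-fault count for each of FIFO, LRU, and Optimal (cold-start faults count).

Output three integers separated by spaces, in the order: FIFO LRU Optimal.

Answer: 5 4 4

Derivation:
--- FIFO ---
  step 0: ref 3 -> FAULT, frames=[3,-,-] (faults so far: 1)
  step 1: ref 4 -> FAULT, frames=[3,4,-] (faults so far: 2)
  step 2: ref 2 -> FAULT, frames=[3,4,2] (faults so far: 3)
  step 3: ref 2 -> HIT, frames=[3,4,2] (faults so far: 3)
  step 4: ref 4 -> HIT, frames=[3,4,2] (faults so far: 3)
  step 5: ref 3 -> HIT, frames=[3,4,2] (faults so far: 3)
  step 6: ref 1 -> FAULT, evict 3, frames=[1,4,2] (faults so far: 4)
  step 7: ref 3 -> FAULT, evict 4, frames=[1,3,2] (faults so far: 5)
  step 8: ref 1 -> HIT, frames=[1,3,2] (faults so far: 5)
  step 9: ref 3 -> HIT, frames=[1,3,2] (faults so far: 5)
  step 10: ref 1 -> HIT, frames=[1,3,2] (faults so far: 5)
  step 11: ref 1 -> HIT, frames=[1,3,2] (faults so far: 5)
  FIFO total faults: 5
--- LRU ---
  step 0: ref 3 -> FAULT, frames=[3,-,-] (faults so far: 1)
  step 1: ref 4 -> FAULT, frames=[3,4,-] (faults so far: 2)
  step 2: ref 2 -> FAULT, frames=[3,4,2] (faults so far: 3)
  step 3: ref 2 -> HIT, frames=[3,4,2] (faults so far: 3)
  step 4: ref 4 -> HIT, frames=[3,4,2] (faults so far: 3)
  step 5: ref 3 -> HIT, frames=[3,4,2] (faults so far: 3)
  step 6: ref 1 -> FAULT, evict 2, frames=[3,4,1] (faults so far: 4)
  step 7: ref 3 -> HIT, frames=[3,4,1] (faults so far: 4)
  step 8: ref 1 -> HIT, frames=[3,4,1] (faults so far: 4)
  step 9: ref 3 -> HIT, frames=[3,4,1] (faults so far: 4)
  step 10: ref 1 -> HIT, frames=[3,4,1] (faults so far: 4)
  step 11: ref 1 -> HIT, frames=[3,4,1] (faults so far: 4)
  LRU total faults: 4
--- Optimal ---
  step 0: ref 3 -> FAULT, frames=[3,-,-] (faults so far: 1)
  step 1: ref 4 -> FAULT, frames=[3,4,-] (faults so far: 2)
  step 2: ref 2 -> FAULT, frames=[3,4,2] (faults so far: 3)
  step 3: ref 2 -> HIT, frames=[3,4,2] (faults so far: 3)
  step 4: ref 4 -> HIT, frames=[3,4,2] (faults so far: 3)
  step 5: ref 3 -> HIT, frames=[3,4,2] (faults so far: 3)
  step 6: ref 1 -> FAULT, evict 2, frames=[3,4,1] (faults so far: 4)
  step 7: ref 3 -> HIT, frames=[3,4,1] (faults so far: 4)
  step 8: ref 1 -> HIT, frames=[3,4,1] (faults so far: 4)
  step 9: ref 3 -> HIT, frames=[3,4,1] (faults so far: 4)
  step 10: ref 1 -> HIT, frames=[3,4,1] (faults so far: 4)
  step 11: ref 1 -> HIT, frames=[3,4,1] (faults so far: 4)
  Optimal total faults: 4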